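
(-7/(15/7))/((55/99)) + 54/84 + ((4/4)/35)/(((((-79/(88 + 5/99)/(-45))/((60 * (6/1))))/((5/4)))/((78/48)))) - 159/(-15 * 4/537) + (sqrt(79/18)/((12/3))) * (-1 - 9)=2460.46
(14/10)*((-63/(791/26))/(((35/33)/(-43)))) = 332046/2825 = 117.54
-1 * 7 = -7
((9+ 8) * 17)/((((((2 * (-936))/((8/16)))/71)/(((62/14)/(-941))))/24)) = 636089/1027572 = 0.62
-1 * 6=-6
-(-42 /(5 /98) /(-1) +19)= -4211 /5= -842.20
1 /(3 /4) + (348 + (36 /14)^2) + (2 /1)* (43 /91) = 356.89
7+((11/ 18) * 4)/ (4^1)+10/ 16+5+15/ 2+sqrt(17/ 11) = sqrt(187)/ 11+1493/ 72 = 21.98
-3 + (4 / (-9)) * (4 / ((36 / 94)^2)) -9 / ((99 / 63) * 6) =-257815 / 16038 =-16.08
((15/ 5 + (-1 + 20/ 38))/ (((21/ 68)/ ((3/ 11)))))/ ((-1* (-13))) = 3264/ 19019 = 0.17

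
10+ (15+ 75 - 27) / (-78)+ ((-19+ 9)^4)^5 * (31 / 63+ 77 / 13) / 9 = 1050800000000000000135513 / 14742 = 71279337946004612680.47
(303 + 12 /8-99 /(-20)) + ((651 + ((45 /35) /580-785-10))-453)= -291861 /1015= -287.55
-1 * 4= -4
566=566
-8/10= -4/5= -0.80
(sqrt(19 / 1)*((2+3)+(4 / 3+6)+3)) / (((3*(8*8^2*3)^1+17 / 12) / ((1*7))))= 1288*sqrt(19) / 55313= 0.10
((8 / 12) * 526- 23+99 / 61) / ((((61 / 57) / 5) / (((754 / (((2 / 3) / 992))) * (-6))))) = -10356633078.85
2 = 2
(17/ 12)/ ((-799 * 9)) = -1/ 5076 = -0.00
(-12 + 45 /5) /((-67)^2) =-3 /4489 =-0.00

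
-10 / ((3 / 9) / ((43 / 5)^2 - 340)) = 39906 / 5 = 7981.20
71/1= 71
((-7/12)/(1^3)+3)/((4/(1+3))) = 29/12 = 2.42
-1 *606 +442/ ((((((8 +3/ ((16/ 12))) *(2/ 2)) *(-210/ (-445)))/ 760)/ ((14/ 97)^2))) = 972897238/ 1157307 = 840.66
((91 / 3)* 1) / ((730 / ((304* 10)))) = 27664 / 219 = 126.32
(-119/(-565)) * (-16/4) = -476/565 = -0.84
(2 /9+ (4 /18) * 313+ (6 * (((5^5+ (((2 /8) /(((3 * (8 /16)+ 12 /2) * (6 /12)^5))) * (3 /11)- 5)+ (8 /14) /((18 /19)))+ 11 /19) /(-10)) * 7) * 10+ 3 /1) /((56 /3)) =-176046941 /25080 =-7019.42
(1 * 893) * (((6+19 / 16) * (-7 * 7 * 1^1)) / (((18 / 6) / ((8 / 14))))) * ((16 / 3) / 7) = -410780 / 9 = -45642.22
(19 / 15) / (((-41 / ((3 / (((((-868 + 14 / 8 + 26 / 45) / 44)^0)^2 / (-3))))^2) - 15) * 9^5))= -19 / 13734360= -0.00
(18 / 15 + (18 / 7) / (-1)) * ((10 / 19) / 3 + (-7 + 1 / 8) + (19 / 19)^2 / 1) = 5198 / 665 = 7.82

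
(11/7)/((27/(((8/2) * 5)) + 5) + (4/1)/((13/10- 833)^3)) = 126567670022860/511448447850557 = 0.25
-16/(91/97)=-1552/91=-17.05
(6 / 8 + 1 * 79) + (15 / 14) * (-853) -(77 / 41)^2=-39429129 / 47068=-837.71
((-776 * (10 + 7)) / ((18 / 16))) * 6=-211072 / 3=-70357.33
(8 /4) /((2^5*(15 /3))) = 1 /80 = 0.01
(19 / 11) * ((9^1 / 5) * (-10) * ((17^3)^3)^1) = -40557053761974 / 11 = -3687004887452.18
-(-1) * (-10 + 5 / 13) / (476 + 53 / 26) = -250 / 12429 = -0.02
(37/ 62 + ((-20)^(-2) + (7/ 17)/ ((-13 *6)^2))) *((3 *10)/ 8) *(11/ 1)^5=30948376205417/ 85500480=361967.28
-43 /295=-0.15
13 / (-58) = -13 / 58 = -0.22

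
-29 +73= 44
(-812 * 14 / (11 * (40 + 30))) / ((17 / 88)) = -6496 / 85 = -76.42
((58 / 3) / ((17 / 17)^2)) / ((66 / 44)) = 116 / 9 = 12.89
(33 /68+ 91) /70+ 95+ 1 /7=459101 /4760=96.45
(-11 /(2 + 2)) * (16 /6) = -22 /3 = -7.33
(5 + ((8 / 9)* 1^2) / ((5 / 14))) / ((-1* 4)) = -337 / 180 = -1.87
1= 1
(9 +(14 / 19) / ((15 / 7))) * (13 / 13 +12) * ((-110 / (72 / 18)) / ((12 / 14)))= -2665663 / 684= -3897.17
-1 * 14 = -14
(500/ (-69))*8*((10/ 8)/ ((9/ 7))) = -35000/ 621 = -56.36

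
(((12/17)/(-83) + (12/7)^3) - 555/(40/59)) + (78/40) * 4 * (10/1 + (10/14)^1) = -2826495921/3871784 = -730.02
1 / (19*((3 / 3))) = 1 / 19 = 0.05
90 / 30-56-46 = -99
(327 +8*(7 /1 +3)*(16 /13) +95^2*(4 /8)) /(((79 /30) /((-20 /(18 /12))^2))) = 1027096000 /3081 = 333364.49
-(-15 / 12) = 1.25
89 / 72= 1.24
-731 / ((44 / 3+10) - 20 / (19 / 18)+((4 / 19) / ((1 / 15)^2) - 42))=-41667 / 632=-65.93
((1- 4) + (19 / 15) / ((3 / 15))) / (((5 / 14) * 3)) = 28 / 9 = 3.11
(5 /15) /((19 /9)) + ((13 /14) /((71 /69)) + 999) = 18887139 /18886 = 1000.06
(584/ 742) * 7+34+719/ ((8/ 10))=198911/ 212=938.26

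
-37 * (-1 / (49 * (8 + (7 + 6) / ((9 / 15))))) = 111 / 4361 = 0.03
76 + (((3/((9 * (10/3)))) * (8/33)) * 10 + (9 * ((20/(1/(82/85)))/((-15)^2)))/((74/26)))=39704812/518925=76.51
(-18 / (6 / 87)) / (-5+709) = -261 / 704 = -0.37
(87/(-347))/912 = -29/105488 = -0.00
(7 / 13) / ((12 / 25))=1.12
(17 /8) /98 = 17 /784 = 0.02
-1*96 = -96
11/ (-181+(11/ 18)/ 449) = -88902/ 1462831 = -0.06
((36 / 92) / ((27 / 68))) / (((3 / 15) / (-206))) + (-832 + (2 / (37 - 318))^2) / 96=-44621176921 / 43586472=-1023.74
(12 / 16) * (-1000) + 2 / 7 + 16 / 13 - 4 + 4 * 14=-63380 / 91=-696.48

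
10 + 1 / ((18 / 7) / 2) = 97 / 9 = 10.78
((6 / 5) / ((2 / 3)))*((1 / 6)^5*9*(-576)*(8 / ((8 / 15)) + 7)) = -26.40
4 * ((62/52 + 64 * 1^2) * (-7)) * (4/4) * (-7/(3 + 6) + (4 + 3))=-442960/39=-11357.95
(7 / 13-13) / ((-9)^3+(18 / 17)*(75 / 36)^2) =22032 / 1280747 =0.02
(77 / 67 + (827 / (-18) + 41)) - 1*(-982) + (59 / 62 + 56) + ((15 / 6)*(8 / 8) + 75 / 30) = 1040.16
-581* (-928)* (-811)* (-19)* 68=564946700416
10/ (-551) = -10/ 551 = -0.02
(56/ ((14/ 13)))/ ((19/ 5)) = 260/ 19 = 13.68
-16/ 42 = -8/ 21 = -0.38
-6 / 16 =-3 / 8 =-0.38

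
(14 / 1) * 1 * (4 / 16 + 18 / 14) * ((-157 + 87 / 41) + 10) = -127710 / 41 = -3114.88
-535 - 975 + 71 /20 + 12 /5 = -30081 /20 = -1504.05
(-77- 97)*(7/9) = -406/3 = -135.33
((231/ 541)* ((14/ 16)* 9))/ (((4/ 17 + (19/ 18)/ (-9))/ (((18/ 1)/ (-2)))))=-256.44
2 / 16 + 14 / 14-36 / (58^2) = 7497 / 6728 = 1.11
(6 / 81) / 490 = 1 / 6615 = 0.00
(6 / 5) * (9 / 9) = 6 / 5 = 1.20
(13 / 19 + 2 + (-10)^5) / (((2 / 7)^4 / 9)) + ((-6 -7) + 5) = -41056000373 / 304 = -135052632.81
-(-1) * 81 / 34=81 / 34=2.38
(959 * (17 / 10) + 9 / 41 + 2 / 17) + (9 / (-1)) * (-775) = 59981291 / 6970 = 8605.64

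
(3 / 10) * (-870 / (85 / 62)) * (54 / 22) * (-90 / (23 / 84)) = 660613968 / 4301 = 153595.44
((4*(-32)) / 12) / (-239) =32 / 717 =0.04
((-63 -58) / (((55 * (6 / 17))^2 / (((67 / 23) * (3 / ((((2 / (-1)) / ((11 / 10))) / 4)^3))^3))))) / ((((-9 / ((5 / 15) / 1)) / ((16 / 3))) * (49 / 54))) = -365255529126664 / 55029296875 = -6637.47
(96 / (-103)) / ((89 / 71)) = -6816 / 9167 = -0.74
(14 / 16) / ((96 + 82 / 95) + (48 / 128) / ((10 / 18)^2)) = 3325 / 372697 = 0.01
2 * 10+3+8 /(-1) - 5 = 10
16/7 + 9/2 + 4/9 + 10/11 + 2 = 14053/1386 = 10.14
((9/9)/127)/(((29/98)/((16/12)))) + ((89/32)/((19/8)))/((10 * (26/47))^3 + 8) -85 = -437715938233243/5152150114272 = -84.96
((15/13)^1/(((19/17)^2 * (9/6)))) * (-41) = -118490/4693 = -25.25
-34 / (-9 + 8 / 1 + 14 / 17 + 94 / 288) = -83232 / 367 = -226.79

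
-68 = -68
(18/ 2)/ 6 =3/ 2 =1.50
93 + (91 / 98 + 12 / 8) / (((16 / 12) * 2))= 5259 / 56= 93.91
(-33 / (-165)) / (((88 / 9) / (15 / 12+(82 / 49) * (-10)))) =-5463 / 17248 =-0.32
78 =78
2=2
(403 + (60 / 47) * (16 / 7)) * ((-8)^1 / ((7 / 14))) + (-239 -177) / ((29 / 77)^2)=-2608475088 / 276689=-9427.46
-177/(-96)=59/32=1.84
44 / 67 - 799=-53489 / 67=-798.34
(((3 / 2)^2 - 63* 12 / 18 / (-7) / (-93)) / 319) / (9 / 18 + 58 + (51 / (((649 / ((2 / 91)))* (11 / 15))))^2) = 10397625098861 / 88783679329377966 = 0.00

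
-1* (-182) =182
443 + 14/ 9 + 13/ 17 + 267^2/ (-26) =-9135733/ 3978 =-2296.56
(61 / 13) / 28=61 / 364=0.17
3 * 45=135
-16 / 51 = -0.31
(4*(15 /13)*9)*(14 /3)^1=2520 /13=193.85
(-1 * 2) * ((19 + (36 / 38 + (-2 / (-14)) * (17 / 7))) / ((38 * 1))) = -1.07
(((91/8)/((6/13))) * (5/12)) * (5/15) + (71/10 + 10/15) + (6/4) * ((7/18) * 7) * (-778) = -27351161/8640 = -3165.64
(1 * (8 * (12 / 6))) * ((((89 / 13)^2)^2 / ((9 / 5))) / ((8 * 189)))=627422410 / 48582261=12.91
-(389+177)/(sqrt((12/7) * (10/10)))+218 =218-283 * sqrt(21)/3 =-214.29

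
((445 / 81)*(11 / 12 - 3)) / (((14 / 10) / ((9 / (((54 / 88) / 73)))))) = -44666875 / 5103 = -8753.06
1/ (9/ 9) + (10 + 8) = 19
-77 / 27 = -2.85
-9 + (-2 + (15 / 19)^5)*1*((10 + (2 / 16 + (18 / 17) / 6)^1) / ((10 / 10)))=-8904890199 / 336749464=-26.44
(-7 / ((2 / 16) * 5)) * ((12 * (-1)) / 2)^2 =-2016 / 5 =-403.20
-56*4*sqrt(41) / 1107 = -224*sqrt(41) / 1107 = -1.30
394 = 394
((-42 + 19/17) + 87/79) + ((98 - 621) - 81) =-643.78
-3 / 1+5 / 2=-1 / 2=-0.50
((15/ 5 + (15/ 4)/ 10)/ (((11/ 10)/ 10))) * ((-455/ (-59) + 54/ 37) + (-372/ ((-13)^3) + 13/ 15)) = 16522241805/ 52756561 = 313.18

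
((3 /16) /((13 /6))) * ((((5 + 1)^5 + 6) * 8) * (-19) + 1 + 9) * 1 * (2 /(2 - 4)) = 5322843 /52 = 102362.37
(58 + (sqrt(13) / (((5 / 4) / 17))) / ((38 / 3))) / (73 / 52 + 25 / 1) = 5304*sqrt(13) / 130435 + 3016 / 1373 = 2.34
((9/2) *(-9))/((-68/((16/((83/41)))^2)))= 4357152/117113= 37.20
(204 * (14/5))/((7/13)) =5304/5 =1060.80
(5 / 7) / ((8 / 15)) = 75 / 56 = 1.34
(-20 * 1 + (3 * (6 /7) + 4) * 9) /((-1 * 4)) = -137 /14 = -9.79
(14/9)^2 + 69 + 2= 5947/81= 73.42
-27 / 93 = -9 / 31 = -0.29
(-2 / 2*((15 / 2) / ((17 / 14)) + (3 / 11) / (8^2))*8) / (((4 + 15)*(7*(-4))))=73971 / 795872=0.09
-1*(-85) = 85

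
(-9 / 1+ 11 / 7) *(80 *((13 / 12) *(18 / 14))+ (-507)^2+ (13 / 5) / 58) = -13572929786 / 7105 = -1910334.95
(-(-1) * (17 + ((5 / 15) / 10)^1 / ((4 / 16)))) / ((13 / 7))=1799 / 195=9.23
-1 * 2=-2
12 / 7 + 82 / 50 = 587 / 175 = 3.35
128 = 128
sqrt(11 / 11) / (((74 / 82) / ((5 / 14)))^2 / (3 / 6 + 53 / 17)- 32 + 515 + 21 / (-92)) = 475554900 / 230423783597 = 0.00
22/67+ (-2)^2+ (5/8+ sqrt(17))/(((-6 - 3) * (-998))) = sqrt(17)/8982+ 20838575/4814352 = 4.33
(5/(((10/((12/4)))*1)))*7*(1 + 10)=231/2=115.50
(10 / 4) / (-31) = -5 / 62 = -0.08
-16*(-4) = 64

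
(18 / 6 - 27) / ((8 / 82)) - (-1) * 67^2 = 4243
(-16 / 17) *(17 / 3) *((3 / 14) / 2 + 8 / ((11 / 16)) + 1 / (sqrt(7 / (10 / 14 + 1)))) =-14468 / 231-32 *sqrt(3) / 21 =-65.27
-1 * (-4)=4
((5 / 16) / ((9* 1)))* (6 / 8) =5 / 192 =0.03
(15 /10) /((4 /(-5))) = -15 /8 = -1.88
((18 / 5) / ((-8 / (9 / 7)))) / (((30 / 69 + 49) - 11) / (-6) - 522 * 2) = 5589 / 10146920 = 0.00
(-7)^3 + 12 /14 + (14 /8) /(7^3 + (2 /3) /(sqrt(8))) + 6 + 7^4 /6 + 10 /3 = 998562223 /14823767 - 21* sqrt(2) /8470724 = 67.36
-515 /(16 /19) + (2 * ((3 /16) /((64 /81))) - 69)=-348205 /512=-680.09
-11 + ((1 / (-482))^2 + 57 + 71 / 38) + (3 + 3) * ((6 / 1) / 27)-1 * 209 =-2116123097 / 13242468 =-159.80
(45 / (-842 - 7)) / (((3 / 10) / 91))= -4550 / 283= -16.08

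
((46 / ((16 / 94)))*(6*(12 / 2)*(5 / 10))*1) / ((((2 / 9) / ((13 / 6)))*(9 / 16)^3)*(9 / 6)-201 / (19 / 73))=-820245504 / 130213367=-6.30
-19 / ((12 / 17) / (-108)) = 2907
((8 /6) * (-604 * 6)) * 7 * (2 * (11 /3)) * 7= -5208896 /3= -1736298.67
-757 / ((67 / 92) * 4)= -17411 / 67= -259.87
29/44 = 0.66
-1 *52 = -52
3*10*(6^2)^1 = 1080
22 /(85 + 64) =22 /149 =0.15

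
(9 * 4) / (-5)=-36 / 5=-7.20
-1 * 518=-518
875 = 875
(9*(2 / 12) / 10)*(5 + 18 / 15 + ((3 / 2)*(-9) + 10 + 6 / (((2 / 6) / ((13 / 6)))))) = 6.26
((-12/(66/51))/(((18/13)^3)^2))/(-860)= 82055753/53625939840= 0.00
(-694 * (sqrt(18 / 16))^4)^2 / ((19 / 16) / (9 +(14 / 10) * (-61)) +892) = 150890658759 / 174457888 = 864.91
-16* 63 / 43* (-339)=341712 / 43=7946.79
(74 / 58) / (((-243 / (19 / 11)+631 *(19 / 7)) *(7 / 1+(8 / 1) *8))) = 0.00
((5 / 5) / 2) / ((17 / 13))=13 / 34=0.38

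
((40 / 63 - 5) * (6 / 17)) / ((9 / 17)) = -550 / 189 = -2.91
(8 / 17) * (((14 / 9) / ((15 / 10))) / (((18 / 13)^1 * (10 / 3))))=728 / 6885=0.11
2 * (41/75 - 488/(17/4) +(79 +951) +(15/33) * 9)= 25800784/14025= 1839.63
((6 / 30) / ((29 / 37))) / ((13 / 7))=0.14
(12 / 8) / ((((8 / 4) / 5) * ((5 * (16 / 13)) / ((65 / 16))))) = 2535 / 1024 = 2.48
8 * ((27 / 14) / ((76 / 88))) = 2376 / 133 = 17.86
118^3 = 1643032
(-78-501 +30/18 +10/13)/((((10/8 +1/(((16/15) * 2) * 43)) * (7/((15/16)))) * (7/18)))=-34808328/221039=-157.48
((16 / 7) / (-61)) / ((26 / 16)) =-128 / 5551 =-0.02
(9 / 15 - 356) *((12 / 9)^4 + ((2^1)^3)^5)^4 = -409906407516310542891.88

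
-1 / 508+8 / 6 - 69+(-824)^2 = 1034656297 / 1524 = 678908.33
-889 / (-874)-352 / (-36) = 84913 / 7866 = 10.79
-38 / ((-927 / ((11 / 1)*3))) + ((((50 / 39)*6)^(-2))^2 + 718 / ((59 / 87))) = 1932666120695591 / 1823100000000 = 1060.10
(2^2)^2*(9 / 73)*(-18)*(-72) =186624 / 73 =2556.49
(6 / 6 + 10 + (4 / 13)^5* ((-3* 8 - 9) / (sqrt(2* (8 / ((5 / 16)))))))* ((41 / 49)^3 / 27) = 758131 / 3176523 - 48520384* sqrt(5) / 393140251413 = 0.24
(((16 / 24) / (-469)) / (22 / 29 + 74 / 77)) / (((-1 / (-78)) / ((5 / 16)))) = -4147 / 205824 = -0.02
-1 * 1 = -1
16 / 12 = 1.33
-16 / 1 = -16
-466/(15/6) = -932/5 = -186.40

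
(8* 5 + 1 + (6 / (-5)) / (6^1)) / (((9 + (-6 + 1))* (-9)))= -17 / 15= -1.13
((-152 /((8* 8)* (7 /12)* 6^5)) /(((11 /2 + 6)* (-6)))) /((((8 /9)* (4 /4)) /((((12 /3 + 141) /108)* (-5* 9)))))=-13775 /26707968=-0.00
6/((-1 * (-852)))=1/142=0.01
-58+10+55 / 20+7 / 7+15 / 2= -147 / 4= -36.75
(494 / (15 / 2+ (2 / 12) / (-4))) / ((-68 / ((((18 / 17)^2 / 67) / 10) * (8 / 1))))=-3841344 / 294608045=-0.01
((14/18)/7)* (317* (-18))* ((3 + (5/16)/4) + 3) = -123313/32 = -3853.53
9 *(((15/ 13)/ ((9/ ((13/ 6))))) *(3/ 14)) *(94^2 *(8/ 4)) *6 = 397620/ 7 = 56802.86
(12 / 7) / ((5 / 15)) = 36 / 7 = 5.14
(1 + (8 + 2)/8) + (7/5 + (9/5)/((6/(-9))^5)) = -1603/160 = -10.02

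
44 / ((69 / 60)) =880 / 23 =38.26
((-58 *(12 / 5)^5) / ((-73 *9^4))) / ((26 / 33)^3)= 9881344 / 501190625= 0.02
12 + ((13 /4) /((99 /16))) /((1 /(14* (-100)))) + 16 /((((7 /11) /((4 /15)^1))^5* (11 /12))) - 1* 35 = -35478108646039 /46796990625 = -758.13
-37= -37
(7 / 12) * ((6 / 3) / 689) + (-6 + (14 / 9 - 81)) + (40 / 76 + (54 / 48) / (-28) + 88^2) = 202133306525 / 26391456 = 7659.04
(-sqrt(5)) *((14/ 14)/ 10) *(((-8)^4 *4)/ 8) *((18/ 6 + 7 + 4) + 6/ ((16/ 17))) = -20864 *sqrt(5)/ 5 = -9330.66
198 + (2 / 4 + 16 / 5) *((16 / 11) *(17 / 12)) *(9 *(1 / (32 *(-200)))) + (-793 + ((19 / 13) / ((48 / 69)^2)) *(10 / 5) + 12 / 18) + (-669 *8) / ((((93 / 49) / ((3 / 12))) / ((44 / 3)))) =-1162633760879 / 106392000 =-10927.83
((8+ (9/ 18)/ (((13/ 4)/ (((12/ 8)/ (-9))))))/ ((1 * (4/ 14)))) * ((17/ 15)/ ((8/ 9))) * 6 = 111027/ 520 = 213.51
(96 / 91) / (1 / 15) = 1440 / 91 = 15.82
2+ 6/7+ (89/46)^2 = 97767/14812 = 6.60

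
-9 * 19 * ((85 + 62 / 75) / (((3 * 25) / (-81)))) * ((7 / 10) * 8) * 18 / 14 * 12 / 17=4279626576 / 53125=80557.68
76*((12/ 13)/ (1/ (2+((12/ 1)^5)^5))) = 870013495793909398196384171808/ 13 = 66924115061069953707414170000.00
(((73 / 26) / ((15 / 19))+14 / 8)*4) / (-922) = -4139 / 179790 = -0.02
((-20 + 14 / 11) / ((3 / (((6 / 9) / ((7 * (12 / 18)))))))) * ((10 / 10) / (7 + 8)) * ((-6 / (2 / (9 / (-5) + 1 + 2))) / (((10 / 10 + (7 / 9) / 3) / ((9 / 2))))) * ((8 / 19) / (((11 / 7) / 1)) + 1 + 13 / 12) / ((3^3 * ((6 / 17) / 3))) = 1822173 / 3218600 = 0.57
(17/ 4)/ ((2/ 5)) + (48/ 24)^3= 149/ 8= 18.62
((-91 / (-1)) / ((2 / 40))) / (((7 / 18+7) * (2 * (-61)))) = -2340 / 1159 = -2.02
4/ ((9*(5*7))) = 4/ 315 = 0.01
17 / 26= 0.65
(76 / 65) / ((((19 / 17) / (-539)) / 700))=-5131280 / 13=-394713.85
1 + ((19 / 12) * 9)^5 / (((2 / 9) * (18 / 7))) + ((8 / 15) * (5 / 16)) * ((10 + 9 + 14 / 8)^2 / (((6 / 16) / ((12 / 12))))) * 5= 37941908135 / 36864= 1029240.13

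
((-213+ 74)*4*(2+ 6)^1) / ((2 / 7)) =-15568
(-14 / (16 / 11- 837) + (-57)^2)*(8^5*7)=978508611584 / 1313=745246467.31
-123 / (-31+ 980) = -123 / 949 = -0.13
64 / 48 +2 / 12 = 3 / 2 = 1.50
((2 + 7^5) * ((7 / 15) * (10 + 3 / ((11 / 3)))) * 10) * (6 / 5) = 56007588 / 55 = 1018319.78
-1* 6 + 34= 28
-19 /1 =-19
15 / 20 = 3 / 4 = 0.75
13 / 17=0.76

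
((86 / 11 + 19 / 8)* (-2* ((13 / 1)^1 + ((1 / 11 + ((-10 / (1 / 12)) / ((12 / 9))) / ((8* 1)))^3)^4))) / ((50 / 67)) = -11798998644107006722536618975069508851 / 115838999708910695219200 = -101856876127698.39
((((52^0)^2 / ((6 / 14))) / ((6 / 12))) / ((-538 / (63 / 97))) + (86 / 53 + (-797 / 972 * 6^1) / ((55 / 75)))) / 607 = -4182665107 / 498626114382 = -0.01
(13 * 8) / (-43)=-104 / 43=-2.42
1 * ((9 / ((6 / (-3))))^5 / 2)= -59049 / 64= -922.64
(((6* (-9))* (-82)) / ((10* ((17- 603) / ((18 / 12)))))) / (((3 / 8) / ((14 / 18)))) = -3444 / 1465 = -2.35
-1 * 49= -49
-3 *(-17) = 51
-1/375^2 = -1/140625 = -0.00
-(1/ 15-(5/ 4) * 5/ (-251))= -1379/ 15060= -0.09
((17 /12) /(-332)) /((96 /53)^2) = -47753 /36716544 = -0.00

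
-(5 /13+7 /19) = -186 /247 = -0.75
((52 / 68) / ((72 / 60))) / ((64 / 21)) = 455 / 2176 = 0.21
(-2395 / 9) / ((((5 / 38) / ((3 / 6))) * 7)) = -9101 / 63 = -144.46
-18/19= -0.95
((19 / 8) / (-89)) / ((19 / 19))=-19 / 712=-0.03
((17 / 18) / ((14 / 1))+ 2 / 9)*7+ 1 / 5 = 401 / 180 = 2.23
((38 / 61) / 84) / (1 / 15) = 95 / 854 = 0.11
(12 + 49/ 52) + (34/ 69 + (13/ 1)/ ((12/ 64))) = 98991/ 1196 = 82.77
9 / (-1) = -9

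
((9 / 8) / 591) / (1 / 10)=15 / 788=0.02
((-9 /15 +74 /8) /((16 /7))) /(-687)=-0.01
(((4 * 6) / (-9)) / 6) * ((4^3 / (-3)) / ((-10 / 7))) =-896 / 135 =-6.64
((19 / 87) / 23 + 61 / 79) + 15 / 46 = 350219 / 316158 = 1.11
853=853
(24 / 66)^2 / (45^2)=16 / 245025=0.00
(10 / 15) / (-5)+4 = 58 / 15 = 3.87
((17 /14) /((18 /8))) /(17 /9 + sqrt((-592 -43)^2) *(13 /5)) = 17 /52066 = 0.00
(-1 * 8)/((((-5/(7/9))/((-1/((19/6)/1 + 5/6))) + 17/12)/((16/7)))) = -1536/2279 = -0.67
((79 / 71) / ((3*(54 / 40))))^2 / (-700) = -24964 / 231518007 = -0.00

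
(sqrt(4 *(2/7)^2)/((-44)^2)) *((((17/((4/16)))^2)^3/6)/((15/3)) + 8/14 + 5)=346036189769/355740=972722.18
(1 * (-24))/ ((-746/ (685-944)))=-3108/ 373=-8.33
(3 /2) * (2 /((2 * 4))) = 3 /8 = 0.38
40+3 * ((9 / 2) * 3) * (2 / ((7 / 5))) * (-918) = -371510 / 7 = -53072.86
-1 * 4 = -4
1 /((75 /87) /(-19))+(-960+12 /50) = -4909 /5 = -981.80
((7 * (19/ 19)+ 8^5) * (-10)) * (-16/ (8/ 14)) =9177000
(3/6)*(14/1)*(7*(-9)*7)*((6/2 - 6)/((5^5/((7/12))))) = 21609/12500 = 1.73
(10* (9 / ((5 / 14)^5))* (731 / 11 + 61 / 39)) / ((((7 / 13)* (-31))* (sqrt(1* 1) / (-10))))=5380698624 / 8525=631166.99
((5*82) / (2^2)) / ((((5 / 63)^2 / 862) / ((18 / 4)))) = 631225791 / 10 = 63122579.10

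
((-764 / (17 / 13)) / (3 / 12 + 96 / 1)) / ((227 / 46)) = -1827488 / 1485715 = -1.23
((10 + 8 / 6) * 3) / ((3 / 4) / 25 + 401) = 200 / 2359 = 0.08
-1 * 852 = -852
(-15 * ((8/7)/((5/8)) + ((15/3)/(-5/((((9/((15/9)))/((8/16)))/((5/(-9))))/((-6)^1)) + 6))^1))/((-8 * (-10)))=-111837/202160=-0.55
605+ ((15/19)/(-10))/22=505777/836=605.00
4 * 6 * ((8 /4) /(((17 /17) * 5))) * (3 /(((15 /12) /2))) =1152 /25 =46.08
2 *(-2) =-4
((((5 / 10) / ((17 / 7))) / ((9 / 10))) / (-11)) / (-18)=35 / 30294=0.00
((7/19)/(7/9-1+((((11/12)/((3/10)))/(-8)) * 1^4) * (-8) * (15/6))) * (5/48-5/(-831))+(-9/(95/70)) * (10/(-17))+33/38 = 152086121/31851676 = 4.77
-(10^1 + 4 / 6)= -32 / 3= -10.67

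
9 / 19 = 0.47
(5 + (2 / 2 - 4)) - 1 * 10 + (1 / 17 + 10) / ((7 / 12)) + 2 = 1338 / 119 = 11.24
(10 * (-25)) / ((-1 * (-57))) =-250 / 57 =-4.39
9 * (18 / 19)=162 / 19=8.53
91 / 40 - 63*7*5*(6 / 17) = -527653 / 680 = -775.96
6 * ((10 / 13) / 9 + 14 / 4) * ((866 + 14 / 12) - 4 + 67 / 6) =2200697 / 117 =18809.38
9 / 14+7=107 / 14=7.64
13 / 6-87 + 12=-72.83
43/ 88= 0.49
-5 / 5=-1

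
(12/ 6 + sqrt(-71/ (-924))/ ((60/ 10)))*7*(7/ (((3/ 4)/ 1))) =7*sqrt(16401)/ 297 + 392/ 3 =133.69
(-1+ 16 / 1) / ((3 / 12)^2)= 240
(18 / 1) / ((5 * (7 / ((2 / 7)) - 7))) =36 / 175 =0.21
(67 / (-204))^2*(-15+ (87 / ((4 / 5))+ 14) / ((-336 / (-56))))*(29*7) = 119375977 / 998784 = 119.52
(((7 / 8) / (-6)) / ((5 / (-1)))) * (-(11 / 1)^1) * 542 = -20867 / 120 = -173.89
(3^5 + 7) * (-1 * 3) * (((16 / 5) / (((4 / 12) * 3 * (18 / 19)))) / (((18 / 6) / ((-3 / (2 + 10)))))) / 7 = 1900 / 63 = 30.16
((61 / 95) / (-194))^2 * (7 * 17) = 442799 / 339664900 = 0.00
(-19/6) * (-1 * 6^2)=114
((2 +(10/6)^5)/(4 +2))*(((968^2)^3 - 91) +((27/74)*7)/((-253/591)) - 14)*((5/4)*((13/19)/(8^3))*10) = 34037049925848272.76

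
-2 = -2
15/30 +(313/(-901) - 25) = -44775/1802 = -24.85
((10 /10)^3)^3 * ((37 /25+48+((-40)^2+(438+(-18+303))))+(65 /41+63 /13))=31698996 /13325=2378.91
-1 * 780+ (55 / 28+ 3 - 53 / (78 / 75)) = -300663 / 364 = -826.00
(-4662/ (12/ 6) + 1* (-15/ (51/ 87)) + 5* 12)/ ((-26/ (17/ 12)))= 6507/ 52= 125.13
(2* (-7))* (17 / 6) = -119 / 3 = -39.67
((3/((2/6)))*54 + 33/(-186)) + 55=33531/62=540.82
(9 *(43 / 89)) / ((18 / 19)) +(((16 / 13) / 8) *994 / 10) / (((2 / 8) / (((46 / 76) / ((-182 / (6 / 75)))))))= 326760679 / 71444750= 4.57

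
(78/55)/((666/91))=1183/6105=0.19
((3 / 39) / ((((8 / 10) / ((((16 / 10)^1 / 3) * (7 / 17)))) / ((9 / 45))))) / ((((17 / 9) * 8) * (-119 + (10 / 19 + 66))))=-399 / 74914580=-0.00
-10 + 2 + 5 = -3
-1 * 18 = -18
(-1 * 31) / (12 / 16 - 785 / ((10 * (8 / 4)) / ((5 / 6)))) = 744 / 767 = 0.97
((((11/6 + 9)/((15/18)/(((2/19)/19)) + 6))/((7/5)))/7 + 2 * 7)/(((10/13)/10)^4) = 400055.85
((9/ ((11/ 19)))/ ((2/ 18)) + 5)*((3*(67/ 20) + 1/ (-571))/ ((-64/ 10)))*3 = -274369641/ 401984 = -682.54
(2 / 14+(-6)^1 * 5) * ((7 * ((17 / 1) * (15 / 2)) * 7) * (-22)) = 4103715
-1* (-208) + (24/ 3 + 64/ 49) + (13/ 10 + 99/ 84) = 219.78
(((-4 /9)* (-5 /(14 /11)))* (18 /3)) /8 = 55 /42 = 1.31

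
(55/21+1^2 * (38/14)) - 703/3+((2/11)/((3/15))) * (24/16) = -2504/11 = -227.64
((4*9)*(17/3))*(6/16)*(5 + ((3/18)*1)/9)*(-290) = -668015/6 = -111335.83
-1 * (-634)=634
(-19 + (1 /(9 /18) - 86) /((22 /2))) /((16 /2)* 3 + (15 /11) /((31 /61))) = -9083 /9099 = -1.00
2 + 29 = 31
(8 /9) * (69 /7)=184 /21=8.76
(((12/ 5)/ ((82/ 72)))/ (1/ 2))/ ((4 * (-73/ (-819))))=176904/ 14965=11.82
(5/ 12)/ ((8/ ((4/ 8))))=5/ 192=0.03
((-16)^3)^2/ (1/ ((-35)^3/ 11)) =-719323136000/ 11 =-65393012363.64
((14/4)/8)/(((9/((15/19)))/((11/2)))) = 0.21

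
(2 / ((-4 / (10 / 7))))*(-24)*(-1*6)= -720 / 7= -102.86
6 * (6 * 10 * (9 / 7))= 3240 / 7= 462.86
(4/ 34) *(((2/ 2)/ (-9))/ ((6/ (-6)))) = 2/ 153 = 0.01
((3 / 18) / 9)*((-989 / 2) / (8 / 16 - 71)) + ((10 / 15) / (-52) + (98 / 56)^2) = 3.18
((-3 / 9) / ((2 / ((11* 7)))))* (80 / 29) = -35.40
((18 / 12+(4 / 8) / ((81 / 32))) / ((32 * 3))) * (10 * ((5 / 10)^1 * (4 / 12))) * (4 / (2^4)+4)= 23375 / 186624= 0.13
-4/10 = -2/5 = -0.40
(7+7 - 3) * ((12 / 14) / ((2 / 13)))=429 / 7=61.29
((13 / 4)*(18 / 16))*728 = 10647 / 4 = 2661.75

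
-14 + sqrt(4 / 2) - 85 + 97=-2 + sqrt(2)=-0.59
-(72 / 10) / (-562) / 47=18 / 66035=0.00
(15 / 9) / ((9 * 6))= 5 / 162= 0.03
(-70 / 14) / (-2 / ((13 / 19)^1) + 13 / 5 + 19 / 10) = -130 / 41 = -3.17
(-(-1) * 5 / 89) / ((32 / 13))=65 / 2848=0.02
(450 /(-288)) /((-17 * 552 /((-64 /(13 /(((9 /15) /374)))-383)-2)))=-0.06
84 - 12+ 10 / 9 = 73.11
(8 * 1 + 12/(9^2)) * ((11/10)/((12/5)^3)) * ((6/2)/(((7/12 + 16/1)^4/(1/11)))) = 11000/4704717603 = 0.00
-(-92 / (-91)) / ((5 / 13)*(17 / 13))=-1196 / 595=-2.01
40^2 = 1600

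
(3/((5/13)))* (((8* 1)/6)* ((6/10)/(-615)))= -0.01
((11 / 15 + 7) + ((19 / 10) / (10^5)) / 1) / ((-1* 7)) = -23200057 / 21000000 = -1.10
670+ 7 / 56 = 670.12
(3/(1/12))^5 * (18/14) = 544195584/7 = 77742226.29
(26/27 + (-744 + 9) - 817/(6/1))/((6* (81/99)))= -516901/2916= -177.26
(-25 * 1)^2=625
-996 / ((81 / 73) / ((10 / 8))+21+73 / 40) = -2908320 / 69241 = -42.00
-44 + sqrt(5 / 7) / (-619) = -44.00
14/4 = 3.50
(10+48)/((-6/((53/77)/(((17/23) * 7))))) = -35351/27489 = -1.29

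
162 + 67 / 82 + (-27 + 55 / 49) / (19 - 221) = 66126087 / 405818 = 162.95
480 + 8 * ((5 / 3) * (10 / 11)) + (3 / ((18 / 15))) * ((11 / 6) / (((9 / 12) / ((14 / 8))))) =199115 / 396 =502.82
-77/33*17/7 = -17/3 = -5.67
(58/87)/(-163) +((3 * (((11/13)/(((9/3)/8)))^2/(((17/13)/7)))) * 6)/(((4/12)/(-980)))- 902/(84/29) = -727528667615/504322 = -1442587.61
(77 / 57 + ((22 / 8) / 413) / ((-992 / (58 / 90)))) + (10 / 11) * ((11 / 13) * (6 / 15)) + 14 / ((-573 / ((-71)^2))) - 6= -127.51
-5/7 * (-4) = 20/7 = 2.86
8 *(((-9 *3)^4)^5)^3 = 609418784366931138714317821764924494003398411219161573792012525959657098744264304156808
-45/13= -3.46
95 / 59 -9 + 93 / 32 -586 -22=-1156369 / 1888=-612.48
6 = 6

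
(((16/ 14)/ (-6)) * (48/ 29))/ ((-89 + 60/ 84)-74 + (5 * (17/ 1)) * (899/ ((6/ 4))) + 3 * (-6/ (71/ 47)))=-1704/ 274400813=-0.00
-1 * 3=-3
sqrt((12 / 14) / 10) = sqrt(105) / 35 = 0.29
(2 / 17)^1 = 2 / 17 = 0.12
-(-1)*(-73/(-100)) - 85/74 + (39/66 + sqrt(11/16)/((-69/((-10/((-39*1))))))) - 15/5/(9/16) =-630167/122100 - 5*sqrt(11)/5382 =-5.16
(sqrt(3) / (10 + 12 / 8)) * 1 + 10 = 10.15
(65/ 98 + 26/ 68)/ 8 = 0.13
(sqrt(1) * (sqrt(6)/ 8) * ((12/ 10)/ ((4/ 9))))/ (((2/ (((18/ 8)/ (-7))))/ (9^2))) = -10.76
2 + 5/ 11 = 27/ 11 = 2.45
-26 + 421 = 395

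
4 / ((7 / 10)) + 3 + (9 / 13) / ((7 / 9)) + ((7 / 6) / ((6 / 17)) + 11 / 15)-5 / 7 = 211777 / 16380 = 12.93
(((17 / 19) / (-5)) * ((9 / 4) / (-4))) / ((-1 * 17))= -9 / 1520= -0.01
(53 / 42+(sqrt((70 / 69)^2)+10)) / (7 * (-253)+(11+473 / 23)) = -3953 / 560098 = -0.01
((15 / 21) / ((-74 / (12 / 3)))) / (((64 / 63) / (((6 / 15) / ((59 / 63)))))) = -567 / 34928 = -0.02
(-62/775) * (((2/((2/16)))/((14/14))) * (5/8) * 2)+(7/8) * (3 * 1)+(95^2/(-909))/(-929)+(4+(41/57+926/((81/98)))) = 6504484958071/5776113240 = 1126.10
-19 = -19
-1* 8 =-8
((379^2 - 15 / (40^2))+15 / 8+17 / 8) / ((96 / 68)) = 781428749 / 7680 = 101748.54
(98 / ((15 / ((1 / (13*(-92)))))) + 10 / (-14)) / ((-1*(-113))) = -45193 / 7095270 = -0.01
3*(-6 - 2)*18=-432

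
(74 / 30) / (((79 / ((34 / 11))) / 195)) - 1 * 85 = -57511 / 869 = -66.18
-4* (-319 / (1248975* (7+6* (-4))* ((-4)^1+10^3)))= -319 / 5286911175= -0.00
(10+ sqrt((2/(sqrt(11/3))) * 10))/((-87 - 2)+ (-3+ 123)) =2 * 11^(3/4) * 3^(1/4) * sqrt(5)/341+ 10/31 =0.43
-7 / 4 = -1.75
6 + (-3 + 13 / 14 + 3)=97 / 14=6.93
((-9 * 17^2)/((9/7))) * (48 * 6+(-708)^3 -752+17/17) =717953343625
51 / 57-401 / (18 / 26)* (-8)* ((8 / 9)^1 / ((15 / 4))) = 1099.27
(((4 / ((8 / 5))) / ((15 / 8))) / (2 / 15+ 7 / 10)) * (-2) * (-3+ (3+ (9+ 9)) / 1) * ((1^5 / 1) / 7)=-288 / 35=-8.23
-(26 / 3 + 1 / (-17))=-439 / 51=-8.61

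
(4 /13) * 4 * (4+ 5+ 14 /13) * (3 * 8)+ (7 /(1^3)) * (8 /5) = 260984 /845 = 308.86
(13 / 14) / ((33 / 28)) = 26 / 33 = 0.79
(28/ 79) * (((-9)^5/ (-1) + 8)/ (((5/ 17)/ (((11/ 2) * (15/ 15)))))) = 154611226/ 395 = 391420.83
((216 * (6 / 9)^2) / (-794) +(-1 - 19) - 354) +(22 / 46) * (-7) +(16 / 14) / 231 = -5573187491 / 14764827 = -377.46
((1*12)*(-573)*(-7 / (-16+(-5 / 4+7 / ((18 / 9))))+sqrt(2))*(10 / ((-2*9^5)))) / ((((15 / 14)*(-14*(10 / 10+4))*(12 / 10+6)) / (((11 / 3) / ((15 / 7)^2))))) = -102949*sqrt(2) / 119574225 - 262052 / 597871125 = -0.00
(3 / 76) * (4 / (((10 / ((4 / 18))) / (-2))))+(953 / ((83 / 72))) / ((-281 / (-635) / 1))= 12417733954 / 6647055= 1868.16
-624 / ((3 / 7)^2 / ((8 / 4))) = -20384 / 3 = -6794.67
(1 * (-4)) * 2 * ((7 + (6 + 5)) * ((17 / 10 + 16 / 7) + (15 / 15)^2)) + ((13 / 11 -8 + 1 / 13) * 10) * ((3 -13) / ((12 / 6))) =-1906304 / 5005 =-380.88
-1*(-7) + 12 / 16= 31 / 4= 7.75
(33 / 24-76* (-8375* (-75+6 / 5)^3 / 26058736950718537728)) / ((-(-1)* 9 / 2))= 12287641649999503 / 40214100232590336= 0.31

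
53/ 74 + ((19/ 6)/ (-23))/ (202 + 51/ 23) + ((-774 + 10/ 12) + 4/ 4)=-268139439/ 347578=-771.45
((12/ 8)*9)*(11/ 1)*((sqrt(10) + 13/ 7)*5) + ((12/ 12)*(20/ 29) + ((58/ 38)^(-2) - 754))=2974.04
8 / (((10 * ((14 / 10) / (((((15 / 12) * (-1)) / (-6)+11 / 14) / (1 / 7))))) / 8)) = 668 / 21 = 31.81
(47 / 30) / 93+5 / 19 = 0.28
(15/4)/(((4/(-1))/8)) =-7.50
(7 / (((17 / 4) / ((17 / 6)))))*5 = 70 / 3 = 23.33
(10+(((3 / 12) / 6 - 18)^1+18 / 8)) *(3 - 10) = 959 / 24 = 39.96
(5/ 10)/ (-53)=-1/ 106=-0.01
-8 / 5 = -1.60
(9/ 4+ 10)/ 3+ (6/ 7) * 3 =559/ 84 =6.65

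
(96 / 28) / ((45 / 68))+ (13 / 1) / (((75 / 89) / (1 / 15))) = 6.21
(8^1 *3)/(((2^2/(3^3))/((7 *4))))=4536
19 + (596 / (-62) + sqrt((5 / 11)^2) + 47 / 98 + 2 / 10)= 1757993 / 167090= 10.52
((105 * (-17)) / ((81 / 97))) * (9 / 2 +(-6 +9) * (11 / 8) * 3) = -288575 / 8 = -36071.88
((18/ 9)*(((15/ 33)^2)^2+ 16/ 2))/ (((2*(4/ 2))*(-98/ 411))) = -48396483/ 2869636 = -16.87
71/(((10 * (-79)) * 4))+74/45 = 46129/28440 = 1.62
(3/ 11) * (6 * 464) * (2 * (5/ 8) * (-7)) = -73080/ 11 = -6643.64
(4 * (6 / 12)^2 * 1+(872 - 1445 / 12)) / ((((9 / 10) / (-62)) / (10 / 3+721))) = -37552793.40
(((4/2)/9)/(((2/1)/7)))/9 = 0.09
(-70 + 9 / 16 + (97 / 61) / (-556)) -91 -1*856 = -137894365 / 135664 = -1016.44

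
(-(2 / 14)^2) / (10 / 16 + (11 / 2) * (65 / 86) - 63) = 0.00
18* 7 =126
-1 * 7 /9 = -7 /9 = -0.78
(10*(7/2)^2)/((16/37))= 9065/32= 283.28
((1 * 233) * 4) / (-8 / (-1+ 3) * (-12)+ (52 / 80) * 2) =9320 / 493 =18.90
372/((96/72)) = 279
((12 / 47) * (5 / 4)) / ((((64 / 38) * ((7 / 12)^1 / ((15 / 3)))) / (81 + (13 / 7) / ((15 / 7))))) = 87495 / 658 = 132.97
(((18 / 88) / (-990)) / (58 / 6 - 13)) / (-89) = -3 / 4307600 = -0.00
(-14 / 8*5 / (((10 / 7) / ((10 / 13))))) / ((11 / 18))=-2205 / 286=-7.71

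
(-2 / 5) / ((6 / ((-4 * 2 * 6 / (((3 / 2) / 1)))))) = 32 / 15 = 2.13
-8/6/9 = -4/27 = -0.15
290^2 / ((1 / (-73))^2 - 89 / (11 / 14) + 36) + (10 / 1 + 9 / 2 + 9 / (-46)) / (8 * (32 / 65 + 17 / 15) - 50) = -818262481473845 / 751566762158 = -1088.74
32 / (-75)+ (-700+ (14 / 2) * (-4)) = -728.43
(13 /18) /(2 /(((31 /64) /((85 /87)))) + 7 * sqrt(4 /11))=-174837520 /92661123 + 73546291 * sqrt(11) /123548164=0.09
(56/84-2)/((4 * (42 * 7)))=-1/882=-0.00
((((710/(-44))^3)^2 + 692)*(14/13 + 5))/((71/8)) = 12088333.53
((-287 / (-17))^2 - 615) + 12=-91898 / 289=-317.99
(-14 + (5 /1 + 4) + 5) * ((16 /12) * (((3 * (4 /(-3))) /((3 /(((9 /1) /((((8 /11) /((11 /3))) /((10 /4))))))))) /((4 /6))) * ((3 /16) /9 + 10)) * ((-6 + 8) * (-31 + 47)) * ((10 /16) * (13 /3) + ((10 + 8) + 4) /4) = 0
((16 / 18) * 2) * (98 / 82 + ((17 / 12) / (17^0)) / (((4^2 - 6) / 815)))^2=13176055369 / 544644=24192.05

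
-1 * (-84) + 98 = 182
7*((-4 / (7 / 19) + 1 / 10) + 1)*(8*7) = -19124 / 5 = -3824.80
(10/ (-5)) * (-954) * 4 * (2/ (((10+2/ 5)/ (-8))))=-152640/ 13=-11741.54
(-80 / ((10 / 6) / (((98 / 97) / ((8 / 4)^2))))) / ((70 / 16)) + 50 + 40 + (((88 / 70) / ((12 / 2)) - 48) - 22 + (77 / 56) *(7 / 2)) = 725201 / 32592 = 22.25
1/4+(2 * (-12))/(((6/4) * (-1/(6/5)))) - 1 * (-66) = 1709/20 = 85.45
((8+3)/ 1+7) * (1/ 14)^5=9/ 268912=0.00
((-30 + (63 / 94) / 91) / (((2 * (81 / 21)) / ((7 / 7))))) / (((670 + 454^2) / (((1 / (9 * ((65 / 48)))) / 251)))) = -171038 / 27828076547115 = -0.00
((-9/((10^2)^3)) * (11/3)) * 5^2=-33/40000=-0.00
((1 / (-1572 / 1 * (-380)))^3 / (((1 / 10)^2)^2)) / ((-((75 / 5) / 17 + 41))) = -85 / 75885432369371136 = -0.00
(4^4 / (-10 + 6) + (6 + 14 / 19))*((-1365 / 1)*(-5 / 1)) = -7425600 / 19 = -390821.05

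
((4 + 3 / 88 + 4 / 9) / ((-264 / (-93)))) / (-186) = -3547 / 418176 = -0.01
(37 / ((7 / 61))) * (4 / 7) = 9028 / 49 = 184.24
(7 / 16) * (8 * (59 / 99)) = 413 / 198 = 2.09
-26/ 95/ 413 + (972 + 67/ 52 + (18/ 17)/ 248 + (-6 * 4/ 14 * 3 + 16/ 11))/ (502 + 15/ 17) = 5731860361421/ 2973833852990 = 1.93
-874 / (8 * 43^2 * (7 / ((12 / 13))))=-1311 / 168259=-0.01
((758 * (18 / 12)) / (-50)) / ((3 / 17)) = -6443 / 50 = -128.86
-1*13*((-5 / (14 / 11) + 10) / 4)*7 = -1105 / 8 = -138.12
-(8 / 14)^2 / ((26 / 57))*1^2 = -456 / 637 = -0.72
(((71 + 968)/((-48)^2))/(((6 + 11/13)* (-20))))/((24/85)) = -229619/19685376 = -0.01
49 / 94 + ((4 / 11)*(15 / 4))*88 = 120.52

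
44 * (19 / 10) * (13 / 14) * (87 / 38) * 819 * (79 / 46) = 114992163 / 460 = 249982.96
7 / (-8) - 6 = -55 / 8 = -6.88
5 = 5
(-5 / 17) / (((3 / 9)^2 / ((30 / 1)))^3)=-98415000 / 17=-5789117.65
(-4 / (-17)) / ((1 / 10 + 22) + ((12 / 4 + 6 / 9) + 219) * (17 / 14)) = 840 / 1044157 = 0.00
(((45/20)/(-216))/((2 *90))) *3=-1/5760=-0.00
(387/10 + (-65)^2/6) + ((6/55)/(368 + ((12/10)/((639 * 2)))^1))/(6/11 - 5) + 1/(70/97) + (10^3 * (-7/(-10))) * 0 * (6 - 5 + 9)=744.25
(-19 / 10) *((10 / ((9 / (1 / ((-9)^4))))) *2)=-38 / 59049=-0.00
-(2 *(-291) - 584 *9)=5838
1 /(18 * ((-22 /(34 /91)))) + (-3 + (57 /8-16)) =-855923 /72072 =-11.88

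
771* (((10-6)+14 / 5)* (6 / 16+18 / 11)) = 2319939 / 220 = 10545.18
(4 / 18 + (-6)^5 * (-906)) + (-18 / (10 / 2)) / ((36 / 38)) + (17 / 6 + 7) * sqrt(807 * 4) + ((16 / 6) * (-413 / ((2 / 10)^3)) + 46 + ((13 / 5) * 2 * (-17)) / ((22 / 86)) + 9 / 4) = 59 * sqrt(807) / 3 + 2735207023 / 396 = 6907647.13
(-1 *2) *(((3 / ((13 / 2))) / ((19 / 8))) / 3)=-32 / 247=-0.13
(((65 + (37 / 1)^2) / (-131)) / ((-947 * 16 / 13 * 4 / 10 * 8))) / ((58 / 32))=46605 / 28781224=0.00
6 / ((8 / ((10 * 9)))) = 67.50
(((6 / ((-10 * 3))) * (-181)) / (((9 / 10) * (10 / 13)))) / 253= 2353 / 11385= 0.21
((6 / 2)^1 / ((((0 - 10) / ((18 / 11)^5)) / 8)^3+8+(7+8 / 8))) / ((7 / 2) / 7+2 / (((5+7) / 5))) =0.14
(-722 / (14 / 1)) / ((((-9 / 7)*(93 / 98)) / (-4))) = -141512 / 837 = -169.07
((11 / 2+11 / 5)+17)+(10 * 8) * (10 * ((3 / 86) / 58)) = 314009 / 12470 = 25.18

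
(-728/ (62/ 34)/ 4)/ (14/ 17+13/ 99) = -5207202/ 49817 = -104.53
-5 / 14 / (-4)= 5 / 56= 0.09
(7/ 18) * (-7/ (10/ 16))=-196/ 45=-4.36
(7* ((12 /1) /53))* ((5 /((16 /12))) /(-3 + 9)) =105 /106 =0.99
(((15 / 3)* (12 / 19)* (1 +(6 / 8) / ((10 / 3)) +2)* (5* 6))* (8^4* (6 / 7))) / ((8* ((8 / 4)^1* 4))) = 2229120 / 133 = 16760.30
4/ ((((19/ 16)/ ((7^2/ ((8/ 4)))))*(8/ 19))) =196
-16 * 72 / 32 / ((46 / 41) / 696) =-513648 / 23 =-22332.52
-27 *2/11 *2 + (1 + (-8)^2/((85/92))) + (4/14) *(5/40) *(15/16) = 25336329/418880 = 60.49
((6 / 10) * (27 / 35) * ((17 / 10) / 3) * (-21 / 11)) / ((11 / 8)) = -5508 / 15125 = -0.36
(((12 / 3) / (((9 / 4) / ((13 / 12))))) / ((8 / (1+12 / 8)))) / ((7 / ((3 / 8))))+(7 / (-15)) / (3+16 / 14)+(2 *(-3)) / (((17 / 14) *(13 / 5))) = -127968563 / 64602720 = -1.98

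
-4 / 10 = -0.40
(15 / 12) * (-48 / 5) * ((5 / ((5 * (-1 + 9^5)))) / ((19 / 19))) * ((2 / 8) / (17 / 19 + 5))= -57 / 6613376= -0.00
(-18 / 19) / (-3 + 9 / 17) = 51 / 133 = 0.38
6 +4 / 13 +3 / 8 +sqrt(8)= 2 * sqrt(2) +695 / 104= 9.51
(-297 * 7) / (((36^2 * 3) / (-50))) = 1925 / 72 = 26.74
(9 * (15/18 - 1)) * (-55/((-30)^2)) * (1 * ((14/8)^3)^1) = 0.49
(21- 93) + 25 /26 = -1847 /26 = -71.04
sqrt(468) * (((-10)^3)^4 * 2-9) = 11999999999946 * sqrt(13) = 43266615305373.17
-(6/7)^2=-36/49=-0.73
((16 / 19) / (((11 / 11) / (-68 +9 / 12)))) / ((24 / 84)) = -3766 / 19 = -198.21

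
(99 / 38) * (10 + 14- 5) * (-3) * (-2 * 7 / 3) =693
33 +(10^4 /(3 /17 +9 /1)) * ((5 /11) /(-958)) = 6674953 /205491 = 32.48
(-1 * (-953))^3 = 865523177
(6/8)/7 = 3/28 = 0.11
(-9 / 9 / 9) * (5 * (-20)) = 100 / 9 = 11.11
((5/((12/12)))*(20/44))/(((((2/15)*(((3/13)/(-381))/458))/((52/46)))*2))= -1843135125/253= -7285119.07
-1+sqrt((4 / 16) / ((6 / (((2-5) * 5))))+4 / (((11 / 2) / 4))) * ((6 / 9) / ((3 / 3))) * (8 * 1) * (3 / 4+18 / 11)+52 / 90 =-19 / 45+35 * sqrt(4422) / 121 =18.81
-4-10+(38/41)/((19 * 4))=-1147/82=-13.99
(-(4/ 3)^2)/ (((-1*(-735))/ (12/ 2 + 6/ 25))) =-832/ 55125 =-0.02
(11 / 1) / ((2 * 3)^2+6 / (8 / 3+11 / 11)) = 121 / 414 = 0.29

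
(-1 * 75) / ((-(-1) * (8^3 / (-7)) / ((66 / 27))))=1925 / 768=2.51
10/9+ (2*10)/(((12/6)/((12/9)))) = 130/9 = 14.44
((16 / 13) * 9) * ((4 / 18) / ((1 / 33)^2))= 34848 / 13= 2680.62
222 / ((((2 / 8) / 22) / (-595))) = -11623920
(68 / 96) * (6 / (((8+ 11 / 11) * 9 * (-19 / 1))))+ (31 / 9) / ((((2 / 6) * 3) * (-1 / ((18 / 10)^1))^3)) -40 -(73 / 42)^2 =-594914896 / 9426375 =-63.11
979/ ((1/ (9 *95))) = 837045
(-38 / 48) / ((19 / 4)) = -1 / 6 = -0.17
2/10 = 0.20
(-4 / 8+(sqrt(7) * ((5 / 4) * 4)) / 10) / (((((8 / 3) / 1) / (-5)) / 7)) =105 / 16-105 * sqrt(7) / 16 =-10.80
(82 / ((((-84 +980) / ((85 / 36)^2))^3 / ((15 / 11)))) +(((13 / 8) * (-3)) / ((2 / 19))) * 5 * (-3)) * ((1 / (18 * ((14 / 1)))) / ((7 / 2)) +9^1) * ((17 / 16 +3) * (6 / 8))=1029079977080518441040971775 / 54014178183486652809216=19052.03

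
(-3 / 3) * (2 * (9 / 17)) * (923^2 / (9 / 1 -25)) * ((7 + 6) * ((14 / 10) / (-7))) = -99675693 / 680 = -146581.90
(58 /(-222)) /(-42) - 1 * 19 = -18.99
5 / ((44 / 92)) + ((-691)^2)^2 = 2507869159086 / 11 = 227988105371.45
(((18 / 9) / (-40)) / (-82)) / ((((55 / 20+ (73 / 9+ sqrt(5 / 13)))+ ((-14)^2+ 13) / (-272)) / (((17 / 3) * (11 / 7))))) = 6126397134 / 11344683111895 - 46693152 * sqrt(65) / 11344683111895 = 0.00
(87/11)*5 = 435/11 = 39.55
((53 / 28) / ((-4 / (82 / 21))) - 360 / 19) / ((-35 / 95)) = 464647 / 8232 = 56.44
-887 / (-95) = 887 / 95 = 9.34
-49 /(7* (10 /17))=-11.90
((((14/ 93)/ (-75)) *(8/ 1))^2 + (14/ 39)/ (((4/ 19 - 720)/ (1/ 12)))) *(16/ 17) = 7482794438/ 36760363599375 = 0.00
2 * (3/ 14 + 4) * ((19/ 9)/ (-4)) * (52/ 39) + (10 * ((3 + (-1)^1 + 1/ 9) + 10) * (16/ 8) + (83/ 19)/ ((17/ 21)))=241.69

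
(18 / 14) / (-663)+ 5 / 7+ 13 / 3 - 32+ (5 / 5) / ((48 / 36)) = -486457 / 18564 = -26.20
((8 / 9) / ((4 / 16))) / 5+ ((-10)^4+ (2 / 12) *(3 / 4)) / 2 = 3600557 / 720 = 5000.77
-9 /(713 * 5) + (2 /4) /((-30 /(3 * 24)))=-4287 /3565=-1.20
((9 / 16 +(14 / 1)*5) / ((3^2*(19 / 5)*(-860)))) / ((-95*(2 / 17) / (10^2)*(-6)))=-95965 / 26823744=-0.00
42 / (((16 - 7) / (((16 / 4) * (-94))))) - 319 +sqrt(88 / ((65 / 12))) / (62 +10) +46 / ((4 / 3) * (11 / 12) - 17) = -442312 / 213 +sqrt(4290) / 1170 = -2076.53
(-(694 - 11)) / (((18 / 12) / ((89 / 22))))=-1842.03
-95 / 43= -2.21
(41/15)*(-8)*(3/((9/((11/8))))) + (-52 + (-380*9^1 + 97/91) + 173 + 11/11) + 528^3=602762071454/4095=147194645.04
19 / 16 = 1.19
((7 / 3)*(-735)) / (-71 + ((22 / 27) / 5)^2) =31255875 / 1293491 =24.16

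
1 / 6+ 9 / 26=20 / 39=0.51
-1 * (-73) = 73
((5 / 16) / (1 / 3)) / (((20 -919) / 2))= -15 / 7192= -0.00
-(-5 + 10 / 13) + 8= 159 / 13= 12.23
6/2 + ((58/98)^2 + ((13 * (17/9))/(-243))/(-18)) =317190725/94517766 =3.36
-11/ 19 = -0.58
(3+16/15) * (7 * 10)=854/3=284.67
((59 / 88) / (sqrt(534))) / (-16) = -59* sqrt(534) / 751872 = -0.00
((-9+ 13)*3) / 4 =3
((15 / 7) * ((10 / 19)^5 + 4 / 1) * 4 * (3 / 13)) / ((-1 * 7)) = -1.14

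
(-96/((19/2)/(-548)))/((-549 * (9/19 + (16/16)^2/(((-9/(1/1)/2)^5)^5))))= -8392706074776217997783390976/394125995242827032345280013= -21.29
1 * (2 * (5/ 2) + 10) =15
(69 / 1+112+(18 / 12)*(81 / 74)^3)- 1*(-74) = 208258563 / 810448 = 256.97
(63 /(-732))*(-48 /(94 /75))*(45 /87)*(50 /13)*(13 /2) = 3543750 /83143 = 42.62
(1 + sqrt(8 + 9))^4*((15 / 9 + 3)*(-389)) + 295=-2133947 / 3 - 130704*sqrt(17)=-1250222.06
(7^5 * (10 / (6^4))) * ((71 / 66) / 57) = 2.45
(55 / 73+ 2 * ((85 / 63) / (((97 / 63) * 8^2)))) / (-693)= -8425 / 7477536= -0.00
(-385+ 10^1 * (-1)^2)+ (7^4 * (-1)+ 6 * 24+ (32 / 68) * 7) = -44688 / 17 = -2628.71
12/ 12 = 1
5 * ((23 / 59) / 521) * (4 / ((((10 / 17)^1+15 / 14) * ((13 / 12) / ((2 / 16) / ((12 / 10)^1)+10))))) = 2654890 / 31568953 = 0.08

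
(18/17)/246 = 3/697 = 0.00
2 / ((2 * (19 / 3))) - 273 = -5184 / 19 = -272.84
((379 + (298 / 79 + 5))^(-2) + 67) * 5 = 335.00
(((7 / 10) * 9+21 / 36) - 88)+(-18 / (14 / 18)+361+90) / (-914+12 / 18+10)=-81.59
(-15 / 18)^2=25 / 36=0.69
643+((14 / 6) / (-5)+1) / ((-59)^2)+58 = 36602723 / 52215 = 701.00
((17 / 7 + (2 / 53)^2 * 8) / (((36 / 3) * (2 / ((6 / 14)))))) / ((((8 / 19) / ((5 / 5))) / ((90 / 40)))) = 8204067 / 35236096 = 0.23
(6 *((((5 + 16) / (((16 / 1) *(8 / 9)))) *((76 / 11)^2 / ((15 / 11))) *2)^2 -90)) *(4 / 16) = 1538664147 / 96800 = 15895.29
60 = 60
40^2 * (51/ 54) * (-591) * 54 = -48225600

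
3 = 3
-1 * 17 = -17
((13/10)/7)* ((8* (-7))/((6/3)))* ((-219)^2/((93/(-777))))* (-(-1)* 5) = 322969374/31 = 10418366.90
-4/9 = -0.44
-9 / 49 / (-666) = 1 / 3626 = 0.00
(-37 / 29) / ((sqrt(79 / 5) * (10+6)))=-37 * sqrt(395) / 36656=-0.02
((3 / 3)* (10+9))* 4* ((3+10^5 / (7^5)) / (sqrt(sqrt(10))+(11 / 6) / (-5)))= 456479600280 / 135890628713+1244944364400* 10^(1 / 4) / 135890628713+3395302812000* sqrt(10) / 135890628713+9259916760000* 10^(3 / 4) / 135890628713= 481.85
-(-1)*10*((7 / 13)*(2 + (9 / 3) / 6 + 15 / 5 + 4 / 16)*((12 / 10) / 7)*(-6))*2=-828 / 13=-63.69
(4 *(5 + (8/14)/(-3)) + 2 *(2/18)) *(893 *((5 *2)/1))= 10948180/63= 173780.63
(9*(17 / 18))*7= 119 / 2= 59.50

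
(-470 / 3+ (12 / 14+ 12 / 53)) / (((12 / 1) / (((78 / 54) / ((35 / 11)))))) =-6190613 / 1051785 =-5.89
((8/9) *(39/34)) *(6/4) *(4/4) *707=1081.29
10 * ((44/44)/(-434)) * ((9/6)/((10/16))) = -0.06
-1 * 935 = -935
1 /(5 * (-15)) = -1 /75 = -0.01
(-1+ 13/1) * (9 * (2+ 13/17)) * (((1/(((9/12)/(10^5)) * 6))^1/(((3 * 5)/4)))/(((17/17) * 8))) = 3760000/17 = 221176.47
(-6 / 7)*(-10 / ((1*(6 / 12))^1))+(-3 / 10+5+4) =1809 / 70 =25.84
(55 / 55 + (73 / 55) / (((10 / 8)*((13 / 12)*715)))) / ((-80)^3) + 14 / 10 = 1832227840371 / 1308736000000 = 1.40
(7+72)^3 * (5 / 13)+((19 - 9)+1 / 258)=636053863 / 3354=189640.39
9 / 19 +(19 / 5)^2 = 14.91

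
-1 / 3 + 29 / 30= 19 / 30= 0.63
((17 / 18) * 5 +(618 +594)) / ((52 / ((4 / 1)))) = 21901 / 234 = 93.59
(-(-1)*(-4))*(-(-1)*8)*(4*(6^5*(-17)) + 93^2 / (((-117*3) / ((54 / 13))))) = 2860130880 / 169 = 16923851.36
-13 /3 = -4.33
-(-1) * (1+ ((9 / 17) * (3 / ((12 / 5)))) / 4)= 1.17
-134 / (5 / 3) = -402 / 5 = -80.40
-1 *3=-3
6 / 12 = 1 / 2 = 0.50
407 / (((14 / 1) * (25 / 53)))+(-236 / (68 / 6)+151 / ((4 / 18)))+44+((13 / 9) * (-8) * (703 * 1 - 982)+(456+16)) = 13269416 / 2975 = 4460.31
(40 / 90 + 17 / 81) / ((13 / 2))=106 / 1053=0.10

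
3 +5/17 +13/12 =893/204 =4.38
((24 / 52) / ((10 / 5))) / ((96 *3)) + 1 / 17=1265 / 21216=0.06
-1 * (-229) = 229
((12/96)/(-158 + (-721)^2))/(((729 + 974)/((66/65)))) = 33/230105238740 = 0.00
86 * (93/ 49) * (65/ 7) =519870/ 343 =1515.66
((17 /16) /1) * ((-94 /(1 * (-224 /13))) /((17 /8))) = 611 /224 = 2.73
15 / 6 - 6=-7 / 2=-3.50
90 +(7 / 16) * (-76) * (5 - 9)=223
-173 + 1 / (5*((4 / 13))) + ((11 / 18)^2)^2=-90389863 / 524880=-172.21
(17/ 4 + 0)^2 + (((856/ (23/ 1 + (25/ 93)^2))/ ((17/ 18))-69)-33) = -18935555/ 424048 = -44.65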